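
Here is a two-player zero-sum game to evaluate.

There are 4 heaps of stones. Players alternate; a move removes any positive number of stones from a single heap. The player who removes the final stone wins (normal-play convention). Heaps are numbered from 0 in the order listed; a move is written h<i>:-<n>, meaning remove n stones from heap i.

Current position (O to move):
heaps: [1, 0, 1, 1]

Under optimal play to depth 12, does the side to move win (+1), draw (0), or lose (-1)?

value((1,0,1,1), O) = +1

ply 1, O at (1,0,1,1) | h0:-1=+1→(0,0,1,1)*; h2:-1=+1→(1,0,0,1); h3:-1=+1→(1,0,1,0)
ply 2, X at (0,0,1,1) | h2:-1=-1→(0,0,0,1)*; h3:-1=-1→(0,0,1,0)
ply 3, O at (0,0,0,1) | h3:-1=+1→(0,0,0,0)*
ply 4: (0,0,0,0) is terminal -1 (X); from (1,0,1,1) depth 12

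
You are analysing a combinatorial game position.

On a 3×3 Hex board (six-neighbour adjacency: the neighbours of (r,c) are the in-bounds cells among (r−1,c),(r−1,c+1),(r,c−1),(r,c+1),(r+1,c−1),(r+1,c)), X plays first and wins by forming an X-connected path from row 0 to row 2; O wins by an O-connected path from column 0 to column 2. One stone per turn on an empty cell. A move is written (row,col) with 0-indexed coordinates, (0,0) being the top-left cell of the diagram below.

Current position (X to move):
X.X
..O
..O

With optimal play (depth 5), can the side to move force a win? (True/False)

[X.X/..O/..O] X move#1: (0,1):-1/XXX/..O/..O, (1,0):-1/X.X/X.O/..O, (1,1):+1/X.X/.XO/..O*, (2,0):+1/X.X/..O/X.O, (2,1):-1/X.X/..O/.XO
[X.X/.XO/..O] O move#2: (0,1):-1/XOX/.XO/..O*, (1,0):-1/X.X/OXO/..O, (2,0):-1/X.X/.XO/O.O, (2,1):-1/X.X/.XO/.OO
[XOX/.XO/..O] X move#3: (1,0):+1/XOX/XXO/..O*, (2,0):+1/XOX/.XO/X.O, (2,1):+1/XOX/.XO/.XO
[XOX/XXO/..O] O move#4: (2,0):-1/XOX/XXO/O.O*, (2,1):-1/XOX/XXO/.OO
[XOX/XXO/O.O] X move#5: (2,1):+1/XOX/XXO/OXO*
[XOX/XXO/OXO] end (terminal -1, O#6); searched X.X/..O/..O to 5

X winning at [X.X/..O/..O]: True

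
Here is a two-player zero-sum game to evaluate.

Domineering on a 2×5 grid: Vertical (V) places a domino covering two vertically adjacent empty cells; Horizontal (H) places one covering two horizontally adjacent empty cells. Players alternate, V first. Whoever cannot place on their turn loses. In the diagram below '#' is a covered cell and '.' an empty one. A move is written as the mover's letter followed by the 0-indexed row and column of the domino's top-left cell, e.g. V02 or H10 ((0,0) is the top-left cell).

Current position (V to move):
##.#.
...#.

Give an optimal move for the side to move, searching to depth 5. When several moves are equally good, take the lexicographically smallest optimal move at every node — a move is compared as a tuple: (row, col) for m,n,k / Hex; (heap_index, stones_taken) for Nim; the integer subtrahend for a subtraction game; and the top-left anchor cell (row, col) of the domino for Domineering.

V's best at [##.#./...#.]: V02

[##.#./...#.] V move#1: V02:+1/####./..##.*, V04:-1/##.##/...##
[####./..##.] H move#2: H10:-1/####./####.*
[####./####.] V move#3: V04:+1/#####/#####*
[#####/#####] end (terminal -1, H#4); searched ##.#./...#. to 5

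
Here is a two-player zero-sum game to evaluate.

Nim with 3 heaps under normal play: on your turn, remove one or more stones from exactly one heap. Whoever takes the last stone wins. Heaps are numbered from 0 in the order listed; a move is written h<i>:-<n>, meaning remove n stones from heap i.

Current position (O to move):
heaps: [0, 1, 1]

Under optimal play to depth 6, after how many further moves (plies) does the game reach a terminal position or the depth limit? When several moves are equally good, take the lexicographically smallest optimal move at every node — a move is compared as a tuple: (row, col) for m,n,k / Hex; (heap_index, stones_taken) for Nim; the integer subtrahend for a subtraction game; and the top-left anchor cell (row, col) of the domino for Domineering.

p1 O@[(0,1,1)]: h1:-1[(0,0,1)]-1* h2:-1[(0,1,0)]-1
p2 X@[(0,0,1)]: h2:-1[(0,0,0)]+1*
p3 O@[(0,0,0)] terminal -1; root [(0,1,1)] d6

PV length from [(0,1,1)]: 2 plies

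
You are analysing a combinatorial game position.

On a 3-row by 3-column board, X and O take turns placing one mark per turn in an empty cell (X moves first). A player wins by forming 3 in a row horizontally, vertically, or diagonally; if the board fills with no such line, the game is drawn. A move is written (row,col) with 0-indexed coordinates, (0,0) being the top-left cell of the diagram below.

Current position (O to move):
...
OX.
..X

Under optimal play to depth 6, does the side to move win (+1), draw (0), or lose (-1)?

value(.../OX./..X, O) = -1

ply 1, O at .../OX./..X | (0,0)=-1→O../OX./..X*; (0,1)=-1→.O./OX./..X; (0,2)=-1→..O/OX./..X; (1,2)=-1→.../OXO/..X; (2,0)=-1→.../OX./O.X; (2,1)=-1→.../OX./.OX
ply 2, X at O../OX./..X | (0,1)=-1→OX./OX./..X; (0,2)=-1→O.X/OX./..X; (1,2)=-1→O../OXX/..X; (2,0)=+1→O../OX./X.X*; (2,1)=-1→O../OX./.XX
ply 3, O at O../OX./X.X | (0,1)=-1→OO./OX./X.X*; (0,2)=-1→O.O/OX./X.X; (1,2)=-1→O../OXO/X.X; (2,1)=-1→O../OX./XOX
ply 4, X at OO./OX./X.X | (0,2)=+1→OOX/OX./X.X*; (1,2)=-1→OO./OXX/X.X; (2,1)=+1→OO./OX./XXX
ply 5: OOX/OX./X.X is terminal -1 (O); from .../OX./..X depth 6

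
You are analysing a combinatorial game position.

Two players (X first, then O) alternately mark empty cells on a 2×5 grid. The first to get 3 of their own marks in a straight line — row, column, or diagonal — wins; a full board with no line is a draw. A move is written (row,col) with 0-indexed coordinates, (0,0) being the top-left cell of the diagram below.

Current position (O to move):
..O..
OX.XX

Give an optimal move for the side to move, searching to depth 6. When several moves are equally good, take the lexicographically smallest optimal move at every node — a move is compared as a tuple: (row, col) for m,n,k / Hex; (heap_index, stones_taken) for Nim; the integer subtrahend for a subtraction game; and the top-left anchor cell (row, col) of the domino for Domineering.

p1 O@[..O../OX.XX]: (0,0)[O.O../OX.XX]-1 (0,1)[.OO../OX.XX]-1 (0,3)[..OO./OX.XX]-1 (0,4)[..O.O/OX.XX]-1 (1,2)[..O../OXOXX]+0*
p2 X@[..O../OXOXX]: (0,0)[X.O../OXOXX]-1 (0,1)[.XO../OXOXX]+0* (0,3)[..OX./OXOXX]+0 (0,4)[..O.X/OXOXX]-1
p3 O@[.XO../OXOXX]: (0,0)[OXO../OXOXX]+0* (0,3)[.XOO./OXOXX]+0 (0,4)[.XO.O/OXOXX]+0
p4 X@[OXO../OXOXX]: (0,3)[OXOX./OXOXX]+0* (0,4)[OXO.X/OXOXX]+0
p5 O@[OXOX./OXOXX]: (0,4)[OXOXO/OXOXX]+0*
p6 X@[OXOXO/OXOXX] terminal +0; root [..O../OX.XX] d6

O's best at [..O../OX.XX]: (1,2)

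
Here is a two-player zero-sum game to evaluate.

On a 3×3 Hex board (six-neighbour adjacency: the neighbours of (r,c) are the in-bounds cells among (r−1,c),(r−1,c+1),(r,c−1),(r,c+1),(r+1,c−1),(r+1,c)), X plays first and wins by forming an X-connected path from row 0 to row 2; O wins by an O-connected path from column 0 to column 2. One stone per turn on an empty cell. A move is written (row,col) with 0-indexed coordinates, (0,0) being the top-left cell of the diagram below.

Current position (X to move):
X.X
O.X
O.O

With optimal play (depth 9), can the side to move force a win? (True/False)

X winning at [X.X/O.X/O.O]: True

ply 1, X at X.X/O.X/O.O | (0,1)=-1→XXX/O.X/O.O; (1,1)=-1→X.X/OXX/O.O; (2,1)=+1→X.X/O.X/OXO*
ply 2: X.X/O.X/OXO is terminal -1 (O); from X.X/O.X/O.O depth 9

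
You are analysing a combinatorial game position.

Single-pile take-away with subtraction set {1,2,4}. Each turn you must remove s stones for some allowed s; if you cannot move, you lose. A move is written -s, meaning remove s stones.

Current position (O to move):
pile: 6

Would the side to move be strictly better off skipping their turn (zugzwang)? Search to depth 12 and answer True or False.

zugzwang(6, O) = True

p1 O@[6]: -1[5]-1* -2[4]-1 -4[2]-1
p2 X@[5]: -1[4]-1 -2[3]+1* -4[1]-1
p3 O@[3]: -1[2]-1* -2[1]-1
p4 X@[2]: -1[1]-1 -2[0]+1*
p5 O@[0] terminal -1; root [6] d12
suppose O passes — search the same position with X to move:
pass> p1 X@[6]: -1[5]-1* -2[4]-1 -4[2]-1
pass> p2 O@[5]: -1[4]-1 -2[3]+1* -4[1]-1
pass> p3 X@[3]: -1[2]-1* -2[1]-1
pass> p4 O@[2]: -1[1]-1 -2[0]+1*
pass> p5 X@[0] terminal -1; root [6] d12
for O: play -1, pass +1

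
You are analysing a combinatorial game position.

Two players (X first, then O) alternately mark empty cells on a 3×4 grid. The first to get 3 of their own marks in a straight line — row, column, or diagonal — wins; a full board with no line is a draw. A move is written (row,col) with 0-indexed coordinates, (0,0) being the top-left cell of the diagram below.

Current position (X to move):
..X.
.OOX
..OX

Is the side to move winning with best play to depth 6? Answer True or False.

X winning at [..X./.OOX/..OX]: True

[..X./.OOX/..OX] X move#1: (0,0):-1/X.X./.OOX/..OX, (0,1):-1/.XX./.OOX/..OX, (0,3):+1/..XX/.OOX/..OX*, (1,0):-1/..X./XOOX/..OX, (2,0):-1/..X./.OOX/X.OX, (2,1):-1/..X./.OOX/.XOX
[..XX/.OOX/..OX] end (terminal -1, O#2); searched ..X./.OOX/..OX to 6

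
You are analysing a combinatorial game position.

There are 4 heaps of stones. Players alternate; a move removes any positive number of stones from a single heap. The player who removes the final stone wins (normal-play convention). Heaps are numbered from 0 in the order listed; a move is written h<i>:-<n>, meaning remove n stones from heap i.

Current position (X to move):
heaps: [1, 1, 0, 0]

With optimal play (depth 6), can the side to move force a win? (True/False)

[(1,1,0,0)] X move#1: h0:-1:-1/(0,1,0,0)*, h1:-1:-1/(1,0,0,0)
[(0,1,0,0)] O move#2: h1:-1:+1/(0,0,0,0)*
[(0,0,0,0)] end (terminal -1, X#3); searched (1,1,0,0) to 6

X winning at [(1,1,0,0)]: False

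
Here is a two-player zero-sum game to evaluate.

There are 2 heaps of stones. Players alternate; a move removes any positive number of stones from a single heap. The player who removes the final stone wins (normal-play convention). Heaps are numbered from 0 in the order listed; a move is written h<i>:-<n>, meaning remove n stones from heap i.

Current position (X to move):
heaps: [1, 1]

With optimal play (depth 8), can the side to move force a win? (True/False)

X winning at [(1,1)]: False

ply 1, X at (1,1) | h0:-1=-1→(0,1)*; h1:-1=-1→(1,0)
ply 2, O at (0,1) | h1:-1=+1→(0,0)*
ply 3: (0,0) is terminal -1 (X); from (1,1) depth 8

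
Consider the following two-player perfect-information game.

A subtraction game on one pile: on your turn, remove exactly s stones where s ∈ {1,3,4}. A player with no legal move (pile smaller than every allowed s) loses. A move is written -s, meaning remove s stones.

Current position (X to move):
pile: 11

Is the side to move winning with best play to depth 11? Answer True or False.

[11] X move#1: -1:-1/10, -3:-1/8, -4:+1/7*
[7] O move#2: -1:-1/6*, -3:-1/4, -4:-1/3
[6] X move#3: -1:-1/5, -3:-1/3, -4:+1/2*
[2] O move#4: -1:-1/1*
[1] X move#5: -1:+1/0*
[0] end (terminal -1, O#6); searched 11 to 11

X winning at [11]: True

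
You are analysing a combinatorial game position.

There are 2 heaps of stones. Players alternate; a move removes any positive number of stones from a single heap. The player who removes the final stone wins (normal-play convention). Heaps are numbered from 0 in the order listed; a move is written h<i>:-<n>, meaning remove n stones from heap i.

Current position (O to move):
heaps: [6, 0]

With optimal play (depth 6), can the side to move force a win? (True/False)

O winning at [(6,0)]: True

ply 1, O at (6,0) | h0:-1=-1→(5,0); h0:-2=-1→(4,0); h0:-3=-1→(3,0); h0:-4=-1→(2,0); h0:-5=-1→(1,0); h0:-6=+1→(0,0)*
ply 2: (0,0) is terminal -1 (X); from (6,0) depth 6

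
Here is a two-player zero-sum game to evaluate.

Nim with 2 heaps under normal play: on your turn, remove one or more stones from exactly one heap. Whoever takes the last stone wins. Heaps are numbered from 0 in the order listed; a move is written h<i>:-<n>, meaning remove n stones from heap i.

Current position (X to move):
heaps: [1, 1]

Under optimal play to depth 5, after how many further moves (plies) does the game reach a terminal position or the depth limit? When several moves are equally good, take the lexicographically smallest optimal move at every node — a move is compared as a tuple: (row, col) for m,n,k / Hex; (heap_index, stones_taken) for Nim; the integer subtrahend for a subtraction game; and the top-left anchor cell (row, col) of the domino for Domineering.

[(1,1)] X move#1: h0:-1:-1/(0,1)*, h1:-1:-1/(1,0)
[(0,1)] O move#2: h1:-1:+1/(0,0)*
[(0,0)] end (terminal -1, X#3); searched (1,1) to 5

PV length from [(1,1)]: 2 plies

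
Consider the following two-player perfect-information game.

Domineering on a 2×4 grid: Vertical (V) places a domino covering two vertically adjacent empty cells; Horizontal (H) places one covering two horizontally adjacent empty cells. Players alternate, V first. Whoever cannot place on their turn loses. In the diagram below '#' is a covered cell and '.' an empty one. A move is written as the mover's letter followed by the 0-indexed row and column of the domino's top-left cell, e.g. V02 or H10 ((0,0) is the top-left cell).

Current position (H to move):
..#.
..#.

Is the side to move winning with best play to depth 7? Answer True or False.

p1 H@[..#./..#.]: H00[###./..#.]+1* H10[..#./###.]+1
p2 V@[###./..#.]: V03[####/..##]-1*
p3 H@[####/..##]: H10[####/####]+1*
p4 V@[####/####] terminal -1; root [..#./..#.] d7

H winning at [..#./..#.]: True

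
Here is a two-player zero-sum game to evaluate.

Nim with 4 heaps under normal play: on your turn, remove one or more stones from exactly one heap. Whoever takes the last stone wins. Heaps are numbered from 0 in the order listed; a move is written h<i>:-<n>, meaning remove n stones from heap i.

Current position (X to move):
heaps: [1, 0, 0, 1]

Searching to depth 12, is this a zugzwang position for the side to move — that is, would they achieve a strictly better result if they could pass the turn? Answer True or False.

p1 X@[(1,0,0,1)]: h0:-1[(0,0,0,1)]-1* h3:-1[(1,0,0,0)]-1
p2 O@[(0,0,0,1)]: h3:-1[(0,0,0,0)]+1*
p3 X@[(0,0,0,0)] terminal -1; root [(1,0,0,1)] d12
suppose X passes — search the same position with O to move:
pass> p1 O@[(1,0,0,1)]: h0:-1[(0,0,0,1)]-1* h3:-1[(1,0,0,0)]-1
pass> p2 X@[(0,0,0,1)]: h3:-1[(0,0,0,0)]+1*
pass> p3 O@[(0,0,0,0)] terminal -1; root [(1,0,0,1)] d12
for X: play -1, pass +1

zugzwang((1,0,0,1), X) = True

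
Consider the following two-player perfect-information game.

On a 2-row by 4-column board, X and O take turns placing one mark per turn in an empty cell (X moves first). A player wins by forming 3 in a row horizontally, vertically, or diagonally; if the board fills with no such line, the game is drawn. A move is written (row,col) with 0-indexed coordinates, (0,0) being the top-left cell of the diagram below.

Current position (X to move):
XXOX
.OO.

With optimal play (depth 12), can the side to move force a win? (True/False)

ply 1, X at XXOX/.OO. | (1,0)=-1→XXOX/XOO.*; (1,3)=-1→XXOX/.OOX
ply 2, O at XXOX/XOO. | (1,3)=+1→XXOX/XOOO*
ply 3: XXOX/XOOO is terminal -1 (X); from XXOX/.OO. depth 12

X winning at [XXOX/.OO.]: False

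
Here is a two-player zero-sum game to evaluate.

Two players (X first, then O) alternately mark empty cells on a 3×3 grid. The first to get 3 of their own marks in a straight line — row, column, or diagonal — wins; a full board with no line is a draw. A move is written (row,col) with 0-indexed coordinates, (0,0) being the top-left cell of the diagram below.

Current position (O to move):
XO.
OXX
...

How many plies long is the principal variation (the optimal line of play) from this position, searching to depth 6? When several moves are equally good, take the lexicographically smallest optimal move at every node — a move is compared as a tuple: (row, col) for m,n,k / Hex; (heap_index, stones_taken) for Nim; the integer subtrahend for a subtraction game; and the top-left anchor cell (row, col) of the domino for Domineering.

p1 O@[XO./OXX/...]: (0,2)[XOO/OXX/...]-1 (2,0)[XO./OXX/O..]-1 (2,1)[XO./OXX/.O.]-1 (2,2)[XO./OXX/..O]+0*
p2 X@[XO./OXX/..O]: (0,2)[XOX/OXX/..O]+0* (2,0)[XO./OXX/X.O]+0 (2,1)[XO./OXX/.XO]+0
p3 O@[XOX/OXX/..O]: (2,0)[XOX/OXX/O.O]+0* (2,1)[XOX/OXX/.OO]-1
p4 X@[XOX/OXX/O.O]: (2,1)[XOX/OXX/OXO]+0*
p5 O@[XOX/OXX/OXO] terminal +0; root [XO./OXX/...] d6

PV length from [XO./OXX/...]: 4 plies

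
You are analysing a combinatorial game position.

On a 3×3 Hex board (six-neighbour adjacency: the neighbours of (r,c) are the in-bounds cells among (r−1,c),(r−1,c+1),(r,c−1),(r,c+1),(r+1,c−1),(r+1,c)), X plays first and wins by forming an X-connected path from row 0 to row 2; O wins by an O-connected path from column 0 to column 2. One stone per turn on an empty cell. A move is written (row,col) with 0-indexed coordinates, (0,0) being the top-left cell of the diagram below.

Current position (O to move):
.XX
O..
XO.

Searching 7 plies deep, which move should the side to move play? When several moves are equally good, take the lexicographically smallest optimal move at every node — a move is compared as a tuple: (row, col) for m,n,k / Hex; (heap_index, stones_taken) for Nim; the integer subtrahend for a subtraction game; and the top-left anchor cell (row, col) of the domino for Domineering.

O's best at [.XX/O../XO.]: (1,1)

[.XX/O../XO.] O move#1: (0,0):-1/OXX/O../XO., (1,1):+1/.XX/OO./XO.*, (1,2):-1/.XX/O.O/XO., (2,2):-1/.XX/O../XOO
[.XX/OO./XO.] X move#2: (0,0):-1/XXX/OO./XO.*, (1,2):-1/.XX/OOX/XO., (2,2):-1/.XX/OO./XOX
[XXX/OO./XO.] O move#3: (1,2):+1/XXX/OOO/XO.*, (2,2):+1/XXX/OO./XOO
[XXX/OOO/XO.] end (terminal -1, X#4); searched .XX/O../XO. to 7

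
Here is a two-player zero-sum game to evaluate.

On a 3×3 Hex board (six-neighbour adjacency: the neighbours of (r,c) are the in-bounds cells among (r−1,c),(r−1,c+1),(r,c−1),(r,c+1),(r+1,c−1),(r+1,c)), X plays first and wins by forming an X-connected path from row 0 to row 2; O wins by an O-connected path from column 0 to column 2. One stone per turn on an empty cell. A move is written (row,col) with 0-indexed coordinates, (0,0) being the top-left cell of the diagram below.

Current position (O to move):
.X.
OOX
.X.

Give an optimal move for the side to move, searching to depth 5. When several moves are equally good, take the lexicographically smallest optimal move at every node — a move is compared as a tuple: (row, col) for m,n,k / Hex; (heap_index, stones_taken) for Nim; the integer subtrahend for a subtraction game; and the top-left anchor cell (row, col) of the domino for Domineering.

p1 O@[.X./OOX/.X.]: (0,0)[OX./OOX/.X.]-1 (0,2)[.XO/OOX/.X.]+1* (2,0)[.X./OOX/OX.]-1 (2,2)[.X./OOX/.XO]-1
p2 X@[.XO/OOX/.X.] terminal -1; root [.X./OOX/.X.] d5

O's best at [.X./OOX/.X.]: (0,2)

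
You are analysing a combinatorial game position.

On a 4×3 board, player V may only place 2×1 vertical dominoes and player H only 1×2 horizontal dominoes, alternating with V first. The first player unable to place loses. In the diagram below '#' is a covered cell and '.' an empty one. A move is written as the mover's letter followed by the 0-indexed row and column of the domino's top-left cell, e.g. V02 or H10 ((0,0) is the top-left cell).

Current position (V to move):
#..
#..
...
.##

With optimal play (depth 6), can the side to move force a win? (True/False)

V winning at [#../#../.../.##]: True

ply 1, V at #../#../.../.## | V01=+1→##./##./.../.##*; V02=+1→#.#/#.#/.../.##; V11=+1→#../##./.#./.##; V12=+1→#../#.#/..#/.##; V20=-1→#../#../#../###
ply 2, H at ##./##./.../.## | H20=-1→##./##./##./.##*; H21=-1→##./##./.##/.##
ply 3, V at ##./##./##./.## | V02=+1→###/###/##./.##*; V12=+1→##./###/###/.##
ply 4: ###/###/##./.## is terminal -1 (H); from #../#../.../.## depth 6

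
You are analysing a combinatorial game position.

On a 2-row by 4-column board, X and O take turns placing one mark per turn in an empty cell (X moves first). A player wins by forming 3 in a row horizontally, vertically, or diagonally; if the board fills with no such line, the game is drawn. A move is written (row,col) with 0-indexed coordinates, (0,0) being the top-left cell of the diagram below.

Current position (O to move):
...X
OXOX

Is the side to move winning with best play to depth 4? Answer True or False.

[...X/OXOX] O move#1: (0,0):+0/O..X/OXOX*, (0,1):+0/.O.X/OXOX, (0,2):+0/..OX/OXOX
[O..X/OXOX] X move#2: (0,1):+0/OX.X/OXOX*, (0,2):+0/O.XX/OXOX
[OX.X/OXOX] O move#3: (0,2):+0/OXOX/OXOX*
[OXOX/OXOX] end (terminal +0, X#4); searched ...X/OXOX to 4

O winning at [...X/OXOX]: False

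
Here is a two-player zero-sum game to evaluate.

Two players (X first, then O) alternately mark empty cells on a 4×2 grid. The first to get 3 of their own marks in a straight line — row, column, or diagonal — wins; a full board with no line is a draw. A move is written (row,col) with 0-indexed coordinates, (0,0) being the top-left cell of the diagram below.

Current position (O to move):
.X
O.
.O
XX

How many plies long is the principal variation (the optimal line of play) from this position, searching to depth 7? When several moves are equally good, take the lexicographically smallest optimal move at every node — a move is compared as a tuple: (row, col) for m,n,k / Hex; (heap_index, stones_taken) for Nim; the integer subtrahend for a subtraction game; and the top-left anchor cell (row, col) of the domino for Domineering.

p1 O@[.X/O./.O/XX]: (0,0)[OX/O./.O/XX]+0* (1,1)[.X/OO/.O/XX]+0 (2,0)[.X/O./OO/XX]+0
p2 X@[OX/O./.O/XX]: (1,1)[OX/OX/.O/XX]-1 (2,0)[OX/O./XO/XX]+0*
p3 O@[OX/O./XO/XX]: (1,1)[OX/OO/XO/XX]+0*
p4 X@[OX/OO/XO/XX] terminal +0; root [.X/O./.O/XX] d7

PV length from [.X/O./.O/XX]: 3 plies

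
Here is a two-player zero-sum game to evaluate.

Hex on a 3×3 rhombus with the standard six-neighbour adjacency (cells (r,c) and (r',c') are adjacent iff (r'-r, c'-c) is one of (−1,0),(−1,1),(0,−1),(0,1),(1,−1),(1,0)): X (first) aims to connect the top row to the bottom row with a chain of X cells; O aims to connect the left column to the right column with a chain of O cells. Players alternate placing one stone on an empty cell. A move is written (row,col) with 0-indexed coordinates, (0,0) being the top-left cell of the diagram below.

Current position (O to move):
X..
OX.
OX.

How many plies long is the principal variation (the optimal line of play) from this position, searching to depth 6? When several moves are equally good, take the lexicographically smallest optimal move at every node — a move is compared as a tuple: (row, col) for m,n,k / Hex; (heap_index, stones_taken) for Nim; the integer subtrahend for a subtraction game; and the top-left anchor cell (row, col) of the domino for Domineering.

PV length from [X../OX./OX.]: 2 plies

ply 1, O at X../OX./OX. | (0,1)=-1→XO./OX./OX.*; (0,2)=-1→X.O/OX./OX.; (1,2)=-1→X../OXO/OX.; (2,2)=-1→X../OX./OXO
ply 2, X at XO./OX./OX. | (0,2)=+1→XOX/OX./OX.*; (1,2)=-1→XO./OXX/OX.; (2,2)=-1→XO./OX./OXX
ply 3: XOX/OX./OX. is terminal -1 (O); from X../OX./OX. depth 6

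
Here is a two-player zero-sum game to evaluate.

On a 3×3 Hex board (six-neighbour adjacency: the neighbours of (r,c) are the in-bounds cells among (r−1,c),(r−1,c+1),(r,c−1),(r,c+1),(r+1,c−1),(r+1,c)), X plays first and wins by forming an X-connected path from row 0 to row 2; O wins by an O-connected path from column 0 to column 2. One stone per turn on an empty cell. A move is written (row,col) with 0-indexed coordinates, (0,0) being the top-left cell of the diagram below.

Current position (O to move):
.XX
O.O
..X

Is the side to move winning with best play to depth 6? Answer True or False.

O winning at [.XX/O.O/..X]: True

p1 O@[.XX/O.O/..X]: (0,0)[OXX/O.O/..X]-1 (1,1)[.XX/OOO/..X]+1* (2,0)[.XX/O.O/O.X]+1 (2,1)[.XX/O.O/.OX]+1
p2 X@[.XX/OOO/..X] terminal -1; root [.XX/O.O/..X] d6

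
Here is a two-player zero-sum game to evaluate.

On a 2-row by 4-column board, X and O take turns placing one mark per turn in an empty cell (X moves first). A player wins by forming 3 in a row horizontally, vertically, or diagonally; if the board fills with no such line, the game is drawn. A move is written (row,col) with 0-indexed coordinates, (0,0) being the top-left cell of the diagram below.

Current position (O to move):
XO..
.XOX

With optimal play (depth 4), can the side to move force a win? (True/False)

O winning at [XO../.XOX]: False

[XO../.XOX] O move#1: (0,2):+0/XOO./.XOX*, (0,3):+0/XO.O/.XOX, (1,0):+0/XO../OXOX
[XOO./.XOX] X move#2: (0,3):+0/XOOX/.XOX*, (1,0):-1/XOO./XXOX
[XOOX/.XOX] O move#3: (1,0):+0/XOOX/OXOX*
[XOOX/OXOX] end (terminal +0, X#4); searched XO../.XOX to 4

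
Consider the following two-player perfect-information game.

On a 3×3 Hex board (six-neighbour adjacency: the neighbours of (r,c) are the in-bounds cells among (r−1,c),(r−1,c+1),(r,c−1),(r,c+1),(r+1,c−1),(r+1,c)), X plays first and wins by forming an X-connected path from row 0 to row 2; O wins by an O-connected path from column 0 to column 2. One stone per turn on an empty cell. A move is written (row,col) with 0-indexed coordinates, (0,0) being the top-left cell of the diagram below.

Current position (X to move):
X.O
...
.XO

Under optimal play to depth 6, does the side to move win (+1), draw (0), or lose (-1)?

value(X.O/.../.XO, X) = +1

[X.O/.../.XO] X move#1: (0,1):-1/XXO/.../.XO, (1,0):+1/X.O/X../.XO*, (1,1):+1/X.O/.X./.XO, (1,2):-1/X.O/..X/.XO, (2,0):-1/X.O/.../XXO
[X.O/X../.XO] O move#2: (0,1):-1/XOO/X../.XO*, (1,1):-1/X.O/XO./.XO, (1,2):-1/X.O/X.O/.XO, (2,0):-1/X.O/X../OXO
[XOO/X../.XO] X move#3: (1,1):+1/XOO/XX./.XO*, (1,2):+1/XOO/X.X/.XO, (2,0):+1/XOO/X../XXO
[XOO/XX./.XO] end (terminal -1, O#4); searched X.O/.../.XO to 6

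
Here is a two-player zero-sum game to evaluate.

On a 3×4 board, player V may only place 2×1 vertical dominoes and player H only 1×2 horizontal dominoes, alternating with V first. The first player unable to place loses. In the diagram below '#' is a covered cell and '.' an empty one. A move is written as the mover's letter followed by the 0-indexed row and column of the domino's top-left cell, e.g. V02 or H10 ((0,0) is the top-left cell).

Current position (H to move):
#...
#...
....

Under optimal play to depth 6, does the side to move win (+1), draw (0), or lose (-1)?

value(#.../#.../...., H) = +1

ply 1, H at #.../#.../.... | H01=-1→###./#.../....; H02=-1→#.##/#.../....; H11=+1→#.../###./....*; H12=+1→#.../#.##/....; H20=-1→#.../#.../##..; H21=-1→#.../#.../.##.; H22=-1→#.../#.../..##
ply 2, V at #.../###./.... | V03=-1→#..#/####/....*; V13=-1→#.../####/...#
ply 3, H at #..#/####/.... | H01=+1→####/####/....*; H20=+1→#..#/####/##..; H21=+1→#..#/####/.##.; H22=+1→#..#/####/..##
ply 4: ####/####/.... is terminal -1 (V); from #.../#.../.... depth 6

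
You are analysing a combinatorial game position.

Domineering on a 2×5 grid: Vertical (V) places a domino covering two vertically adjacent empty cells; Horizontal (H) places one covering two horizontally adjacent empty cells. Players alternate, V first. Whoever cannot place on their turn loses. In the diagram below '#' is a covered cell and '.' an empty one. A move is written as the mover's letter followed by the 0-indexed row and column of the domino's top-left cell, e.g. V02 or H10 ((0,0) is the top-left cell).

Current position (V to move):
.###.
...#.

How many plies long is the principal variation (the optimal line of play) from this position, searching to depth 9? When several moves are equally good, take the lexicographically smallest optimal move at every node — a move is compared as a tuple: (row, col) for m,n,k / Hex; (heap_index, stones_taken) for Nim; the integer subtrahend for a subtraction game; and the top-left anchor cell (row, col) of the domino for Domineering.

PV length from [.###./...#.]: 3 plies

p1 V@[.###./...#.]: V00[####./#..#.]+1* V04[.####/...##]-1
p2 H@[####./#..#.]: H11[####./####.]-1*
p3 V@[####./####.]: V04[#####/#####]+1*
p4 H@[#####/#####] terminal -1; root [.###./...#.] d9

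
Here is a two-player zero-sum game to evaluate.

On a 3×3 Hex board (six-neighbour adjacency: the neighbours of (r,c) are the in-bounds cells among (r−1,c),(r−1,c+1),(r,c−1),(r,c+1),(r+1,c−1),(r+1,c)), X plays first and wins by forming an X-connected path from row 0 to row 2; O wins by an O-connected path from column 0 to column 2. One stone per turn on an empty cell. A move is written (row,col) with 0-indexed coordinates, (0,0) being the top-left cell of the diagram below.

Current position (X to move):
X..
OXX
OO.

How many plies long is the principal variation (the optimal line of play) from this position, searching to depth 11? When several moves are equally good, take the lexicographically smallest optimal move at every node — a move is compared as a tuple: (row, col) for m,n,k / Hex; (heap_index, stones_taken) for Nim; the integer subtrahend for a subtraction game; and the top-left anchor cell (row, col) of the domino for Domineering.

PV length from [X../OXX/OO.]: 3 plies

ply 1, X at X../OXX/OO. | (0,1)=-1→XX./OXX/OO.; (0,2)=-1→X.X/OXX/OO.; (2,2)=+1→X../OXX/OOX*
ply 2, O at X../OXX/OOX | (0,1)=-1→XO./OXX/OOX*; (0,2)=-1→X.O/OXX/OOX
ply 3, X at XO./OXX/OOX | (0,2)=+1→XOX/OXX/OOX*
ply 4: XOX/OXX/OOX is terminal -1 (O); from X../OXX/OO. depth 11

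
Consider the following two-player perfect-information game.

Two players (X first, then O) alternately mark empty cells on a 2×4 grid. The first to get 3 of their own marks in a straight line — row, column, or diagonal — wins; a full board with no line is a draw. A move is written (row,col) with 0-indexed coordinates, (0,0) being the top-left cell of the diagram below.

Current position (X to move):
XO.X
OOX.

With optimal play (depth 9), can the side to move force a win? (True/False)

X winning at [XO.X/OOX.]: False

[XO.X/OOX.] X move#1: (0,2):+0/XOXX/OOX.*, (1,3):+0/XO.X/OOXX
[XOXX/OOX.] O move#2: (1,3):+0/XOXX/OOXO*
[XOXX/OOXO] end (terminal +0, X#3); searched XO.X/OOX. to 9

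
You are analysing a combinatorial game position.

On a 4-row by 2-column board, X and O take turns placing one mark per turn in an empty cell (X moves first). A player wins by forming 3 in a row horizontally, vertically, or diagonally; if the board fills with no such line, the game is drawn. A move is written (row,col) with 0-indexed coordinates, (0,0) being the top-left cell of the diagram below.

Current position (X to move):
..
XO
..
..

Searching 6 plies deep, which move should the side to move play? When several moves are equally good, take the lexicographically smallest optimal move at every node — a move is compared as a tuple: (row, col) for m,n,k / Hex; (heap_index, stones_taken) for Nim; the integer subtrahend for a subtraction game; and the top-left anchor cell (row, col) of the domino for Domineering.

ply 1, X at ../XO/../.. | (0,0)=+0→X./XO/../..; (0,1)=+0→.X/XO/../..; (2,0)=+1→../XO/X./..*; (2,1)=+0→../XO/.X/..; (3,0)=+0→../XO/../X.; (3,1)=+0→../XO/../.X
ply 2, O at ../XO/X./.. | (0,0)=-1→O./XO/X./..*; (0,1)=-1→.O/XO/X./..; (2,1)=-1→../XO/XO/..; (3,0)=-1→../XO/X./O.; (3,1)=-1→../XO/X./.O
ply 3, X at O./XO/X./.. | (0,1)=+0→OX/XO/X./..; (2,1)=+0→O./XO/XX/..; (3,0)=+1→O./XO/X./X.*; (3,1)=+0→O./XO/X./.X
ply 4: O./XO/X./X. is terminal -1 (O); from ../XO/../.. depth 6

X's best at [../XO/../..]: (2,0)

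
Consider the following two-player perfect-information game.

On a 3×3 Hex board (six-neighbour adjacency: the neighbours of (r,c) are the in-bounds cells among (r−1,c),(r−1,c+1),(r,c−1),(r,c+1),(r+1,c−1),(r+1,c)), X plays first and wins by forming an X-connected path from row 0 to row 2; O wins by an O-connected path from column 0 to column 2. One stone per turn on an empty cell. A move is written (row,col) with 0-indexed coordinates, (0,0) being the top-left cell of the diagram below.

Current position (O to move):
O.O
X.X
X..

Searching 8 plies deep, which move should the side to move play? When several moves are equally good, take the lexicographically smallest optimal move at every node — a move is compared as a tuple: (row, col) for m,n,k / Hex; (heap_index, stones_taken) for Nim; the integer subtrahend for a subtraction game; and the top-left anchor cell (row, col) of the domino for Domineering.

O's best at [O.O/X.X/X..]: (0,1)

p1 O@[O.O/X.X/X..]: (0,1)[OOO/X.X/X..]+1* (1,1)[O.O/XOX/X..]-1 (2,1)[O.O/X.X/XO.]-1 (2,2)[O.O/X.X/X.O]-1
p2 X@[OOO/X.X/X..] terminal -1; root [O.O/X.X/X..] d8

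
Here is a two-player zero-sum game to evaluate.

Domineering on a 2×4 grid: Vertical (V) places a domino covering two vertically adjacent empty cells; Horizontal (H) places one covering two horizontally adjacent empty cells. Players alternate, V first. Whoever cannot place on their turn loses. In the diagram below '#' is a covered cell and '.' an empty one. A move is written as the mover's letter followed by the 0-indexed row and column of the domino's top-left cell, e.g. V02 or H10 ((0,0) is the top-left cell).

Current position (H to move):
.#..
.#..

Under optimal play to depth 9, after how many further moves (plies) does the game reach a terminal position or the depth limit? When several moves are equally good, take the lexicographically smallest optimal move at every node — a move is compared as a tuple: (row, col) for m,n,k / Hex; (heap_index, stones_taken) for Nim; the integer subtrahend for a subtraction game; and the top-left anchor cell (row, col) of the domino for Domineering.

PV length from [.#../.#..]: 3 plies

[.#../.#..] H move#1: H02:+1/.###/.#..*, H12:+1/.#../.###
[.###/.#..] V move#2: V00:-1/####/##..*
[####/##..] H move#3: H12:+1/####/####*
[####/####] end (terminal -1, V#4); searched .#../.#.. to 9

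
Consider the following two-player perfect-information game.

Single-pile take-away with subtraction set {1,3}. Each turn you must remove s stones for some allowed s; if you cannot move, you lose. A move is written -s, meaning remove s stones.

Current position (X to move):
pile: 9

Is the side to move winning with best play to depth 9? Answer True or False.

X winning at [9]: True

[9] X move#1: -1:+1/8*, -3:+1/6
[8] O move#2: -1:-1/7*, -3:-1/5
[7] X move#3: -1:+1/6*, -3:+1/4
[6] O move#4: -1:-1/5*, -3:-1/3
[5] X move#5: -1:+1/4*, -3:+1/2
[4] O move#6: -1:-1/3*, -3:-1/1
[3] X move#7: -1:+1/2*, -3:+1/0
[2] O move#8: -1:-1/1*
[1] X move#9: -1:+1/0*
[0] end (terminal -1, O#10); searched 9 to 9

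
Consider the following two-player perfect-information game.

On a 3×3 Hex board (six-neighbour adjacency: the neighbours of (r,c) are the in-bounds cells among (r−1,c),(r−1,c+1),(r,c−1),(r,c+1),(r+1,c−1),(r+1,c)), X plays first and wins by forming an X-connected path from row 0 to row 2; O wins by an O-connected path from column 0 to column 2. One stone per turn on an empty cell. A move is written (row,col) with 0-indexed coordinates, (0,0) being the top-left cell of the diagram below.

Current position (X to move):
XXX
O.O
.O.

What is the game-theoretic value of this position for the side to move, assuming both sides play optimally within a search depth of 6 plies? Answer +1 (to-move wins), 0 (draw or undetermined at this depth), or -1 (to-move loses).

ply 1, X at XXX/O.O/.O. | (1,1)=-1→XXX/OXO/.O.*; (2,0)=-1→XXX/O.O/XO.; (2,2)=-1→XXX/O.O/.OX
ply 2, O at XXX/OXO/.O. | (2,0)=+1→XXX/OXO/OO.*; (2,2)=-1→XXX/OXO/.OO
ply 3: XXX/OXO/OO. is terminal -1 (X); from XXX/O.O/.O. depth 6

value(XXX/O.O/.O., X) = -1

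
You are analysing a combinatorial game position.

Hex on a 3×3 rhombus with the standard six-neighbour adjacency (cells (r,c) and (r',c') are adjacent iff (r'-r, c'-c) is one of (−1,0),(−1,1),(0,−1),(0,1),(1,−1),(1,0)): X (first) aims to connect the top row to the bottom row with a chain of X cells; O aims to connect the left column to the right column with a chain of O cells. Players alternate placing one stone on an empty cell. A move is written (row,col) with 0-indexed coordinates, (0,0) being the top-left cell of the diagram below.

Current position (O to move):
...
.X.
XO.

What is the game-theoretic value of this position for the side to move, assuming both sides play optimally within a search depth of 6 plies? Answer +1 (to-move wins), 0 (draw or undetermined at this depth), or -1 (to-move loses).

value(.../.X./XO., O) = -1

ply 1, O at .../.X./XO. | (0,0)=-1→O../.X./XO.*; (0,1)=-1→.O./.X./XO.; (0,2)=-1→..O/.X./XO.; (1,0)=-1→.../OX./XO.; (1,2)=-1→.../.XO/XO.; (2,2)=-1→.../.X./XOO
ply 2, X at O../.X./XO. | (0,1)=+1→OX./.X./XO.*; (0,2)=+1→O.X/.X./XO.; (1,0)=+1→O../XX./XO.; (1,2)=+1→O../.XX/XO.; (2,2)=+1→O../.X./XOX
ply 3: OX./.X./XO. is terminal -1 (O); from .../.X./XO. depth 6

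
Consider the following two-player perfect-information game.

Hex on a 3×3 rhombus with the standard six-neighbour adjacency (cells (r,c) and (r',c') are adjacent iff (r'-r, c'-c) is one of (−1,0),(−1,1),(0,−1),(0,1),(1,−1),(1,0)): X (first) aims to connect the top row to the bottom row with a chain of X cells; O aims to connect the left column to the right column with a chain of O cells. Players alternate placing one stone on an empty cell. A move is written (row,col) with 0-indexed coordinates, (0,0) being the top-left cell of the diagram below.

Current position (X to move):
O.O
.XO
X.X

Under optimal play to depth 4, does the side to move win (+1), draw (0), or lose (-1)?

ply 1, X at O.O/.XO/X.X | (0,1)=+1→OXO/.XO/X.X*; (1,0)=-1→O.O/XXO/X.X; (2,1)=-1→O.O/.XO/XXX
ply 2: OXO/.XO/X.X is terminal -1 (O); from O.O/.XO/X.X depth 4

value(O.O/.XO/X.X, X) = +1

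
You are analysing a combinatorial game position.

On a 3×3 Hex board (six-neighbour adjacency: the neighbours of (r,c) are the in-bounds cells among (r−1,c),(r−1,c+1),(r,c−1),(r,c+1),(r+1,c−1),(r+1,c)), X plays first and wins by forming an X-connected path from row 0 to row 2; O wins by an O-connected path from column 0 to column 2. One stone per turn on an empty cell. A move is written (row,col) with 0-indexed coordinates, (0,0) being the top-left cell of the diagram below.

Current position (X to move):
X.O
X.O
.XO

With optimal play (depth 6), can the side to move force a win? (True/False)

ply 1, X at X.O/X.O/.XO | (0,1)=+1→XXO/X.O/.XO*; (1,1)=+1→X.O/XXO/.XO; (2,0)=+1→X.O/X.O/XXO
ply 2, O at XXO/X.O/.XO | (1,1)=-1→XXO/XOO/.XO*; (2,0)=-1→XXO/X.O/OXO
ply 3, X at XXO/XOO/.XO | (2,0)=+1→XXO/XOO/XXO*
ply 4: XXO/XOO/XXO is terminal -1 (O); from X.O/X.O/.XO depth 6

X winning at [X.O/X.O/.XO]: True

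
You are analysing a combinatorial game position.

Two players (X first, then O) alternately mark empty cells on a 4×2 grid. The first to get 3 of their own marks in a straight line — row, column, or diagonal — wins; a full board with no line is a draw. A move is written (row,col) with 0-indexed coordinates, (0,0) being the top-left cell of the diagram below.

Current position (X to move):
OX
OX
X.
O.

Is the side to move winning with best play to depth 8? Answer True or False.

[OX/OX/X./O.] X move#1: (2,1):+1/OX/OX/XX/O.*, (3,1):+0/OX/OX/X./OX
[OX/OX/XX/O.] end (terminal -1, O#2); searched OX/OX/X./O. to 8

X winning at [OX/OX/X./O.]: True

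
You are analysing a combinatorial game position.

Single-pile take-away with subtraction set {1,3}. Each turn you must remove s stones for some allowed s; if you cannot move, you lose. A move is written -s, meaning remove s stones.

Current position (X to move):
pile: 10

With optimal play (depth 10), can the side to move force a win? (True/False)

X winning at [10]: False

[10] X move#1: -1:-1/9*, -3:-1/7
[9] O move#2: -1:+1/8*, -3:+1/6
[8] X move#3: -1:-1/7*, -3:-1/5
[7] O move#4: -1:+1/6*, -3:+1/4
[6] X move#5: -1:-1/5*, -3:-1/3
[5] O move#6: -1:+1/4*, -3:+1/2
[4] X move#7: -1:-1/3*, -3:-1/1
[3] O move#8: -1:+1/2*, -3:+1/0
[2] X move#9: -1:-1/1*
[1] O move#10: -1:+1/0*
[0] end (terminal -1, X#11); searched 10 to 10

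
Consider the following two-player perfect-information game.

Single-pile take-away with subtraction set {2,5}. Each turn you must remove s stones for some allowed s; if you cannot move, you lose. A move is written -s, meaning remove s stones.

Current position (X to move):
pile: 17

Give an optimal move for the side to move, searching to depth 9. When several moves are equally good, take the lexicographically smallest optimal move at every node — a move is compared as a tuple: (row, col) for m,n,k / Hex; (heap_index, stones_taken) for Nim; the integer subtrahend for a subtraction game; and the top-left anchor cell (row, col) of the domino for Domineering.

p1 X@[17]: -2[15]+1* -5[12]-1
p2 O@[15]: -2[13]-1* -5[10]-1
p3 X@[13]: -2[11]+1* -5[8]+1
p4 O@[11]: -2[9]-1* -5[6]-1
p5 X@[9]: -2[7]+1* -5[4]+1
p6 O@[7]: -2[5]-1* -5[2]-1
p7 X@[5]: -2[3]-1 -5[0]+1*
p8 O@[0] terminal -1; root [17] d9

X's best at [17]: -2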